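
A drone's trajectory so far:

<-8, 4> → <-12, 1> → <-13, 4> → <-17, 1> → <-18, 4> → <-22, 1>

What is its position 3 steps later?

The moves between consecutive positions are <-4, -3>, <-1, +3>, <-4, -3>, <-1, +3>, <-4, -3>; they repeat the 2-cycle [<-4, -3>, <-1, +3>].
step 6: apply <-1, +3> → <-23, 4>
step 7: apply <-4, -3> → <-27, 1>
step 8: apply <-1, +3> → <-28, 4>

<-28, 4>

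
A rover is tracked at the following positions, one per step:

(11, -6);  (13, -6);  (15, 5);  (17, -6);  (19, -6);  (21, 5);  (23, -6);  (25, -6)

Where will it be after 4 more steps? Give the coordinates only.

(33, 5)

First: linear, +2 per step → 33 at step 11.
Second: cycles through -6, -6, 5 every 3 steps. Step 11 lands at position 2 of the cycle → 5.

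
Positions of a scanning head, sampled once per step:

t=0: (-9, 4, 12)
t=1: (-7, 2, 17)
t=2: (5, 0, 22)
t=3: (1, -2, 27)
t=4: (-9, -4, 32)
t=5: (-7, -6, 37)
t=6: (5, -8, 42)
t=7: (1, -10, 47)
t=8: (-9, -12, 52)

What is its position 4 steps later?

First: cycles through -9, -7, 5, 1 every 4 steps. Step 12 lands at position 0 of the cycle → -9.
Second: linear, -2 per step → -20 at step 12.
Third: linear, +5 per step → 72 at step 12.

(-9, -20, 72)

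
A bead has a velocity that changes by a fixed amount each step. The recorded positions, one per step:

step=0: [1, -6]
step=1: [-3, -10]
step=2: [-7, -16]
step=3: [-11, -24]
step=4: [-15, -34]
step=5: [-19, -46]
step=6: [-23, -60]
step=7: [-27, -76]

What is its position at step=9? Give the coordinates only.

Taking differences between consecutive positions: [-4, -4], [-4, -6], [-4, -8], [-4, -10], [-4, -12], [-4, -14], [-4, -16]. These grow by [+0, -2] each step.
step 8: [-27, -76] + [-4, -18] → [-31, -94]
step 9: [-31, -94] + [-4, -20] → [-35, -114]

[-35, -114]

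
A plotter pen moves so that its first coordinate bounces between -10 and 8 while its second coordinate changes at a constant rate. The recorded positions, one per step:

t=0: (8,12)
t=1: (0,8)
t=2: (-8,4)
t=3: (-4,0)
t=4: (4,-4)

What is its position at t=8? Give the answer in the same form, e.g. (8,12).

The first coordinate travels 8 per step and bounces off the walls at -10 and 8.
  step 5: 4 → 4
  step 6: 4 → -4
  step 7: -4 → -8
  step 8: -8 → 0
The second coordinate changes by -4 each step: at step 8 it is -20.

(0,-20)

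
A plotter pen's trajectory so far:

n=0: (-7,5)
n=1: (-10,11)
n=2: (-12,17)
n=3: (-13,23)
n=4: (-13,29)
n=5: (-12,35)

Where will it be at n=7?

First differences are (-3,+6), (-2,+6), (-1,+6), (+0,+6), (+1,+6); their common second difference is (+1,+0) (constant acceleration).
step 6: (-12,35) + (+2,+6) → (-10,41)
step 7: (-10,41) + (+3,+6) → (-7,47)

(-7,47)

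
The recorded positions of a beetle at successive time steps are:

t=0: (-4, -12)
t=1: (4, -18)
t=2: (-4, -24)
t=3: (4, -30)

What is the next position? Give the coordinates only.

(-4, -36)

First: cycles through -4, 4 every 2 steps. Step 4 lands at position 0 of the cycle → -4.
Second: linear, -6 per step → -36 at step 4.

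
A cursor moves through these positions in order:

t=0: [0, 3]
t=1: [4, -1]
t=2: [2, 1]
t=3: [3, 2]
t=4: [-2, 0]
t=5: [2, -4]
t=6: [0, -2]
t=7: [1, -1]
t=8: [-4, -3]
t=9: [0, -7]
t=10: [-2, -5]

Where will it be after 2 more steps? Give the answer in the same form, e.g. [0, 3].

Step-to-step displacements: [+4, -4], [-2, +2], [+1, +1], [-5, -2], [+4, -4], [-2, +2], [+1, +1], [-5, -2], [+4, -4], [-2, +2] — a repeating cycle of length 4.
step 11: apply [+1, +1] → [-1, -4]
step 12: apply [-5, -2] → [-6, -6]

[-6, -6]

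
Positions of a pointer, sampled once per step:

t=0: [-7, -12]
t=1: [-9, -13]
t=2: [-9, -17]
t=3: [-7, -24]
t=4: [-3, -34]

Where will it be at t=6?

[11, -63]

First differences are [-2, -1], [+0, -4], [+2, -7], [+4, -10]; their common second difference is [+2, -3] (constant acceleration).
step 5: [-3, -34] + [+6, -13] → [3, -47]
step 6: [3, -47] + [+8, -16] → [11, -63]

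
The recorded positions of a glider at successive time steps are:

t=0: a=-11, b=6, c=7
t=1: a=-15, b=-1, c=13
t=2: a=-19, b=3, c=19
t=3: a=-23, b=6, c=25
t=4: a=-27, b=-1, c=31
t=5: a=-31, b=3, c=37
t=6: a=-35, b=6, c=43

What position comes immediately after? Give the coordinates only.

a=-39, b=-1, c=49

The a coordinate changes by -4 each step, so at step 7 it is -11 + 7·(-4) = -39.
The b coordinate repeats the cycle [6, -1, 3] with period 3; step 7 mod 3 = 1, giving -1.
The c coordinate changes by +6 each step, so at step 7 it is 7 + 7·(6) = 49.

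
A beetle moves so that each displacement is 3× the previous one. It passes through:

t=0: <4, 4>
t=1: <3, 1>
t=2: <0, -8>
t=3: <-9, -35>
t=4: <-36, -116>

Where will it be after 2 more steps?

The jumps are <-1, -3>, <-3, -9>, <-9, -27>, <-27, -81> — a geometric progression with ratio 3.
step 5: <-36, -116> + <-81, -243> → <-117, -359>
step 6: <-117, -359> + <-243, -729> → <-360, -1088>

<-360, -1088>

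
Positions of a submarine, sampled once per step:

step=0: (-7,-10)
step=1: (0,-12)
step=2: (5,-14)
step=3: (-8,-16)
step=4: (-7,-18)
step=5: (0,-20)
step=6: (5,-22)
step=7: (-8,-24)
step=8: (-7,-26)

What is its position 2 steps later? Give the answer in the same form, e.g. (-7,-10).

First: cycles through -7, 0, 5, -8 every 4 steps. Step 10 lands at position 2 of the cycle → 5.
Second: linear, -2 per step → -30 at step 10.

(5,-30)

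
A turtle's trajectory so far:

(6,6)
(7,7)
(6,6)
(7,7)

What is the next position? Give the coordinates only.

(6,6)

The jumps are (+1,+1), (-1,-1), (+1,+1) — a geometric progression with ratio -1.
step 4: (7,7) + (-1,-1) → (6,6)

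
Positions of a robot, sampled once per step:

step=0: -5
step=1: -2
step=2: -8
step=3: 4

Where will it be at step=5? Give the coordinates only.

The jumps are +3, -6, +12 — a geometric progression with ratio -2.
step 4: 4 − 24 → -20
step 5: -20 + 48 → 28

28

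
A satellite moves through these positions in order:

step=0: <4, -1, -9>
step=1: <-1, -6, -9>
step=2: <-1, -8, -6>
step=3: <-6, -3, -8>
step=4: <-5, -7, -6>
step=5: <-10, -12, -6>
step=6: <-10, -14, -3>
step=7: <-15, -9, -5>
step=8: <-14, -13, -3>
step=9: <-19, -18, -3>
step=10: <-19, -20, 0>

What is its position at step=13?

<-28, -24, 0>

Differencing gives <-5, -5, +0>, <+0, -2, +3>, <-5, +5, -2>, <+1, -4, +2>, <-5, -5, +0>, <+0, -2, +3>, <-5, +5, -2>, <+1, -4, +2>, <-5, -5, +0>, <+0, -2, +3>. This is the pattern <-5, -5, +0>, <+0, -2, +3>, <-5, +5, -2>, <+1, -4, +2> repeated.
step 11: apply <-5, +5, -2> → <-24, -15, -2>
step 12: apply <+1, -4, +2> → <-23, -19, 0>
step 13: apply <-5, -5, +0> → <-28, -24, 0>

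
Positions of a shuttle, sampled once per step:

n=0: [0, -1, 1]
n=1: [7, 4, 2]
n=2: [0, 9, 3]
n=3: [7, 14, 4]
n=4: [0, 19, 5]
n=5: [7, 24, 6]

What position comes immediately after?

[0, 29, 7]

First: cycles through 0, 7 every 2 steps. Step 6 lands at position 0 of the cycle → 0.
Second: linear, +5 per step → 29 at step 6.
Third: linear, +1 per step → 7 at step 6.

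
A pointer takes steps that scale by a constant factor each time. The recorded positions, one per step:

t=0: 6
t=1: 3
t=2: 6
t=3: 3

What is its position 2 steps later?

Consecutive displacements -3, +3, -3 scale by a factor of -1 each step.
step 4: 3 + 3 → 6
step 5: 6 − 3 → 3

3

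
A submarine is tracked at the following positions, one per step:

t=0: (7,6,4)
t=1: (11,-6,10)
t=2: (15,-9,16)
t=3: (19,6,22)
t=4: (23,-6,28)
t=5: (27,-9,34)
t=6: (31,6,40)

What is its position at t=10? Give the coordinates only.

(47,-6,64)

The first coordinate changes by +4 each step, so at step 10 it is 7 + 10·(4) = 47.
The second coordinate repeats the cycle [6, -6, -9] with period 3; step 10 mod 3 = 1, giving -6.
The third coordinate changes by +6 each step, so at step 10 it is 4 + 10·(6) = 64.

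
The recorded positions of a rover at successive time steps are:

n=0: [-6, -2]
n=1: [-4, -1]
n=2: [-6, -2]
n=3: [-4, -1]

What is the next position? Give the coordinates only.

Step-to-step displacements: [+2, +1], [-2, -1], [+2, +1]; each is -1× the previous.
step 4: [-4, -1] + [-2, -1] → [-6, -2]

[-6, -2]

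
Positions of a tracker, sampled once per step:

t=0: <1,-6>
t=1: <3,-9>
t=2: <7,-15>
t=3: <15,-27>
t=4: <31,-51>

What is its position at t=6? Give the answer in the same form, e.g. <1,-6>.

<127,-195>

The jumps are <+2,-3>, <+4,-6>, <+8,-12>, <+16,-24> — a geometric progression with ratio 2.
step 5: <31,-51> + <+32,-48> → <63,-99>
step 6: <63,-99> + <+64,-96> → <127,-195>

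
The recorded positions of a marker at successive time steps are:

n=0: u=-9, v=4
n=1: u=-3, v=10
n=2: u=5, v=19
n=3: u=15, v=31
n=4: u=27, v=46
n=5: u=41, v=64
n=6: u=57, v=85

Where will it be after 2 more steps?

u=95, v=136

Successive displacements: (+6, +6), (+8, +9), (+10, +12), (+12, +15), (+14, +18), (+16, +21) — each changes by (+2, +3).
step 7: u=57, v=85 + (+18, +24) → u=75, v=109
step 8: u=75, v=109 + (+20, +27) → u=95, v=136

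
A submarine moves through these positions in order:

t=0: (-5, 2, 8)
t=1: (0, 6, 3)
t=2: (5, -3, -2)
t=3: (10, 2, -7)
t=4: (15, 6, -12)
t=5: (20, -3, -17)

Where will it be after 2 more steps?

(30, 6, -27)

The first coordinate changes by +5 each step, so at step 7 it is -5 + 7·(5) = 30.
The second coordinate repeats the cycle [2, 6, -3] with period 3; step 7 mod 3 = 1, giving 6.
The third coordinate changes by -5 each step, so at step 7 it is 8 + 7·(-5) = -27.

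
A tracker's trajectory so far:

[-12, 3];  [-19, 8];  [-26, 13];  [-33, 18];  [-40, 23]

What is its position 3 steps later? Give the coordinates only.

Each step adds [-7, +5] to the position.
step 5: [-40, 23] + [-7, +5] → [-47, 28]
step 6: [-47, 28] + [-7, +5] → [-54, 33]
step 7: [-54, 33] + [-7, +5] → [-61, 38]

[-61, 38]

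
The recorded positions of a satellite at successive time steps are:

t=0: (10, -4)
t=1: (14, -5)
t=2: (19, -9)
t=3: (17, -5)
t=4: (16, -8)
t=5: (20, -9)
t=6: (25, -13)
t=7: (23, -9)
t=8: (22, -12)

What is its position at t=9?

(26, -13)

Step-to-step displacements: (+4, -1), (+5, -4), (-2, +4), (-1, -3), (+4, -1), (+5, -4), (-2, +4), (-1, -3) — a repeating cycle of length 4.
step 9: apply (+4, -1) → (26, -13)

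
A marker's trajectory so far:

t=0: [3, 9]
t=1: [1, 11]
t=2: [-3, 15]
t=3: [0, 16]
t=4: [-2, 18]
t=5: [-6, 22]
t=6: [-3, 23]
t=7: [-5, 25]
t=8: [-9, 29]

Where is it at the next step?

Differencing gives [-2, +2], [-4, +4], [+3, +1], [-2, +2], [-4, +4], [+3, +1], [-2, +2], [-4, +4]. This is the pattern [-2, +2], [-4, +4], [+3, +1] repeated.
step 9: apply [+3, +1] → [-6, 30]

[-6, 30]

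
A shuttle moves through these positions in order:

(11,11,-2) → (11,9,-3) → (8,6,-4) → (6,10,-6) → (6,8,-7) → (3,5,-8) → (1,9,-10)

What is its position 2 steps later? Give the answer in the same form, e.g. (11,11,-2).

(-2,4,-12)

Step-to-step displacements: (+0,-2,-1), (-3,-3,-1), (-2,+4,-2), (+0,-2,-1), (-3,-3,-1), (-2,+4,-2) — a repeating cycle of length 3.
step 7: apply (+0,-2,-1) → (1,7,-11)
step 8: apply (-3,-3,-1) → (-2,4,-12)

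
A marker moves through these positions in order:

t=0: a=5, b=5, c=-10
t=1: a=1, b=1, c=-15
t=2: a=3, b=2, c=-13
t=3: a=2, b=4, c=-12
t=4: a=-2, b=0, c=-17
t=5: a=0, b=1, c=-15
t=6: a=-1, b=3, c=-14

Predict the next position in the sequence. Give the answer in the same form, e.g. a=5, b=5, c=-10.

a=-5, b=-1, c=-19

The moves between consecutive positions are (-4, -4, -5), (+2, +1, +2), (-1, +2, +1), (-4, -4, -5), (+2, +1, +2), (-1, +2, +1); they repeat the 3-cycle [(-4, -4, -5), (+2, +1, +2), (-1, +2, +1)].
step 7: apply (-4, -4, -5) → a=-5, b=-1, c=-19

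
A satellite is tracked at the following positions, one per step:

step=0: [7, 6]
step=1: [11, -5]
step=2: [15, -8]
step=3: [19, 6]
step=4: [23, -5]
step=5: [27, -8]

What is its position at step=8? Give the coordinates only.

First: linear, +4 per step → 39 at step 8.
Second: cycles through 6, -5, -8 every 3 steps. Step 8 lands at position 2 of the cycle → -8.

[39, -8]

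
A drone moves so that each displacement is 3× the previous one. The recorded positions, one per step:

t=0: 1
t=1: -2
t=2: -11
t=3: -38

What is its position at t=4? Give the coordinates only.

-119

The jumps are -3, -9, -27 — a geometric progression with ratio 3.
step 4: -38 − 81 → -119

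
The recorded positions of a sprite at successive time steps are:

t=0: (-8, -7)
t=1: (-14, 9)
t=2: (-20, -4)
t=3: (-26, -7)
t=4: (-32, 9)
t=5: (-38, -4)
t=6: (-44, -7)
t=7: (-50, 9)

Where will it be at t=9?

(-62, -7)

First: linear, -6 per step → -62 at step 9.
Second: cycles through -7, 9, -4 every 3 steps. Step 9 lands at position 0 of the cycle → -7.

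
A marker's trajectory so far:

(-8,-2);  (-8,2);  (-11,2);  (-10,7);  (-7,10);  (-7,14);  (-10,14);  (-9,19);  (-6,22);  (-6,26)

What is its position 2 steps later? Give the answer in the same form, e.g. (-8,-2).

(-8,31)

Step-to-step displacements: (+0,+4), (-3,+0), (+1,+5), (+3,+3), (+0,+4), (-3,+0), (+1,+5), (+3,+3), (+0,+4) — a repeating cycle of length 4.
step 10: apply (-3,+0) → (-9,26)
step 11: apply (+1,+5) → (-8,31)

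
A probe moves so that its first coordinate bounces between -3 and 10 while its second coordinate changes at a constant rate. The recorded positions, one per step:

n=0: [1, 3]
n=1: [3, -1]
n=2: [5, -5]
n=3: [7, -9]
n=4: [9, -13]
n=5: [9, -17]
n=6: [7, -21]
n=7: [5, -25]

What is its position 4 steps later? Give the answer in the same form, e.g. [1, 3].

[-3, -41]

The first coordinate travels 2 per step and bounces off the walls at -3 and 10.
  step 8: 5 → 3
  step 9: 3 → 1
  step 10: 1 → -1
  step 11: -1 → -3
The second coordinate changes by -4 each step: at step 11 it is -41.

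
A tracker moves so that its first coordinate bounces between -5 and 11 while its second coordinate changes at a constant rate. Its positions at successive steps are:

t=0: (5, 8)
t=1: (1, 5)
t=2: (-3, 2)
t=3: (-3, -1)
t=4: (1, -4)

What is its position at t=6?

(9, -10)

The first coordinate reflects between -5 and 11, moving 4 per step.
  step 5: 1 → 5
  step 6: 5 → 9
The second coordinate changes by -3 each step: at step 6 it is -10.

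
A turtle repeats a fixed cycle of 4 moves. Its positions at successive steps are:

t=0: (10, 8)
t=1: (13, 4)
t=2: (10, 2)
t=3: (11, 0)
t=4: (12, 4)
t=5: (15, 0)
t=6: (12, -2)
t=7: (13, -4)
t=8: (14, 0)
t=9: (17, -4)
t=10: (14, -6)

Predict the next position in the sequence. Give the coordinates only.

Differencing gives (+3, -4), (-3, -2), (+1, -2), (+1, +4), (+3, -4), (-3, -2), (+1, -2), (+1, +4), (+3, -4), (-3, -2). This is the pattern (+3, -4), (-3, -2), (+1, -2), (+1, +4) repeated.
step 11: apply (+1, -2) → (15, -8)

(15, -8)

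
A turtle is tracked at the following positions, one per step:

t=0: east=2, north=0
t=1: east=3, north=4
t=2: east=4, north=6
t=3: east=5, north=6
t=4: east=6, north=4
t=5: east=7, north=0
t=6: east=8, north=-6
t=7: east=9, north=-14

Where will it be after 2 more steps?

east=11, north=-36

Successive displacements: (+1,+4), (+1,+2), (+1,+0), (+1,-2), (+1,-4), (+1,-6), (+1,-8) — each changes by (+0,-2).
step 8: east=9, north=-14 + (+1,-10) → east=10, north=-24
step 9: east=10, north=-24 + (+1,-12) → east=11, north=-36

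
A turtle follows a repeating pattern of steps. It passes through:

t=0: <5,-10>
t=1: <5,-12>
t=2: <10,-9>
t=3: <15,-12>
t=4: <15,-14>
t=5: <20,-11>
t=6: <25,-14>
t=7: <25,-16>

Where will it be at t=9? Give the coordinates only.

<35,-16>

The moves between consecutive positions are <+0,-2>, <+5,+3>, <+5,-3>, <+0,-2>, <+5,+3>, <+5,-3>, <+0,-2>; they repeat the 3-cycle [<+0,-2>, <+5,+3>, <+5,-3>].
step 8: apply <+5,+3> → <30,-13>
step 9: apply <+5,-3> → <35,-16>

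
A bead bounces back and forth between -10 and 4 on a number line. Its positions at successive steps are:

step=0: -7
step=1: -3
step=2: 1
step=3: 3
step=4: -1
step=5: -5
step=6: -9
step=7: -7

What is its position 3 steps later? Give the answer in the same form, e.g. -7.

3

The value reflects between -10 and 4, moving 4 per step.
  step 8: -7 → -3
  step 9: -3 → 1
  step 10: 1 → 3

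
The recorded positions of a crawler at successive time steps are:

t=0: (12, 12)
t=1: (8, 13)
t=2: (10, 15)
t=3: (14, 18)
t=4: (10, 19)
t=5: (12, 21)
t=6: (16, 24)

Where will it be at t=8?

(14, 27)

Step-to-step displacements: (-4, +1), (+2, +2), (+4, +3), (-4, +1), (+2, +2), (+4, +3) — a repeating cycle of length 3.
step 7: apply (-4, +1) → (12, 25)
step 8: apply (+2, +2) → (14, 27)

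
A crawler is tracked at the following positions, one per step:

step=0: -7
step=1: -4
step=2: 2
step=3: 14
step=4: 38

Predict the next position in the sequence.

Consecutive displacements +3, +6, +12, +24 scale by a factor of 2 each step.
step 5: 38 + 48 → 86

86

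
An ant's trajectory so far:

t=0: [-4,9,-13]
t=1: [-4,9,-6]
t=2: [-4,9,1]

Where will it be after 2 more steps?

The position changes by [+0,+0,+7] every step.
step 3: [-4,9,1] + [+0,+0,+7] → [-4,9,8]
step 4: [-4,9,8] + [+0,+0,+7] → [-4,9,15]

[-4,9,15]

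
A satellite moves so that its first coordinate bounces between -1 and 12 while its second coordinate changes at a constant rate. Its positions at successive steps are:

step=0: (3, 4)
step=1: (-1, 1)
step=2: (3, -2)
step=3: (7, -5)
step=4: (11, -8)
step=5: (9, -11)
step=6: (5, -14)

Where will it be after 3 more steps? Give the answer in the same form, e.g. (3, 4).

The first coordinate reflects between -1 and 12, moving 4 per step.
  step 7: 5 → 1
  step 8: 1 → 1
  step 9: 1 → 5
The second coordinate changes by -3 each step: at step 9 it is -23.

(5, -23)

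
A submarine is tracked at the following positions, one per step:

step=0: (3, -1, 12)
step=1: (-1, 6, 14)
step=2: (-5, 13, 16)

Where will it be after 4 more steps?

The position changes by (-4, +7, +2) every step.
step 3: (-5, 13, 16) + (-4, +7, +2) → (-9, 20, 18)
step 4: (-9, 20, 18) + (-4, +7, +2) → (-13, 27, 20)
step 5: (-13, 27, 20) + (-4, +7, +2) → (-17, 34, 22)
step 6: (-17, 34, 22) + (-4, +7, +2) → (-21, 41, 24)

(-21, 41, 24)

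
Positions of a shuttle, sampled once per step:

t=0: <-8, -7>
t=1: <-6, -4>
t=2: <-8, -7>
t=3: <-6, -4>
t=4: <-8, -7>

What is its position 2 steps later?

<-8, -7>

The jumps are <+2, +3>, <-2, -3>, <+2, +3>, <-2, -3> — a geometric progression with ratio -1.
step 5: <-8, -7> + <+2, +3> → <-6, -4>
step 6: <-6, -4> + <-2, -3> → <-8, -7>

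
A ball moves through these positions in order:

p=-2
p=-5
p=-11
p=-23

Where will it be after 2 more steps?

p=-95

The jumps are -3, -6, -12 — a geometric progression with ratio 2.
step 4: -23 − 24 → p=-47
step 5: -47 − 48 → p=-95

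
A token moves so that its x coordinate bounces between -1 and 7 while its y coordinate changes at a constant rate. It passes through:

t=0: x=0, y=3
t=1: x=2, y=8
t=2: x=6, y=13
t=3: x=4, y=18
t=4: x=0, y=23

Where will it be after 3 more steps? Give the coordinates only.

x=4, y=38

The x coordinate reflects between -1 and 7, moving 4 per step.
  step 5: 0 → 2
  step 6: 2 → 6
  step 7: 6 → 4
The y coordinate changes by +5 each step: at step 7 it is 38.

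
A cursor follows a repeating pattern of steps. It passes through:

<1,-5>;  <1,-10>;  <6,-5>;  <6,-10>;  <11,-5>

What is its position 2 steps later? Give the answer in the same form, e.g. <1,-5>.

<16,-5>

Differencing gives <+0,-5>, <+5,+5>, <+0,-5>, <+5,+5>. This is the pattern <+0,-5>, <+5,+5> repeated.
step 5: apply <+0,-5> → <11,-10>
step 6: apply <+5,+5> → <16,-5>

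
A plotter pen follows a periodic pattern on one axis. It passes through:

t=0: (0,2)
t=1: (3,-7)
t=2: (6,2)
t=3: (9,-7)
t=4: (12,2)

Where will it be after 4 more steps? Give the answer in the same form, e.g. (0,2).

(24,2)

First: linear, +3 per step → 24 at step 8.
Second: cycles through 2, -7 every 2 steps. Step 8 lands at position 0 of the cycle → 2.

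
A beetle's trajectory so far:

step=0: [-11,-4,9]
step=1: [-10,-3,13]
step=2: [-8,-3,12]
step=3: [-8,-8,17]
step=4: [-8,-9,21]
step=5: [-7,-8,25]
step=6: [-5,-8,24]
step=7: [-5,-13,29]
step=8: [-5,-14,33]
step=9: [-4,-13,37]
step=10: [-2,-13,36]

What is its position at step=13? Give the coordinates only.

Differencing gives [+1,+1,+4], [+2,+0,-1], [+0,-5,+5], [+0,-1,+4], [+1,+1,+4], [+2,+0,-1], [+0,-5,+5], [+0,-1,+4], [+1,+1,+4], [+2,+0,-1]. This is the pattern [+1,+1,+4], [+2,+0,-1], [+0,-5,+5], [+0,-1,+4] repeated.
step 11: apply [+0,-5,+5] → [-2,-18,41]
step 12: apply [+0,-1,+4] → [-2,-19,45]
step 13: apply [+1,+1,+4] → [-1,-18,49]

[-1,-18,49]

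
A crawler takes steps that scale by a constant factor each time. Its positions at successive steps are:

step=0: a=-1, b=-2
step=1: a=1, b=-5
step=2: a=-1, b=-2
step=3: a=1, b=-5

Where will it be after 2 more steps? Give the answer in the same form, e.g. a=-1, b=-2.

Consecutive displacements (+2,-3), (-2,+3), (+2,-3) scale by a factor of -1 each step.
step 4: a=1, b=-5 + (-2,+3) → a=-1, b=-2
step 5: a=-1, b=-2 + (+2,-3) → a=1, b=-5

a=1, b=-5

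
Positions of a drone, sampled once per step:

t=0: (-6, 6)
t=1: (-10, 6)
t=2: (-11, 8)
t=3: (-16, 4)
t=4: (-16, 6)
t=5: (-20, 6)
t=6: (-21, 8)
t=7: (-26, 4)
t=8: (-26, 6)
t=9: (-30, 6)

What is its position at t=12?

Differencing gives (-4, +0), (-1, +2), (-5, -4), (+0, +2), (-4, +0), (-1, +2), (-5, -4), (+0, +2), (-4, +0). This is the pattern (-4, +0), (-1, +2), (-5, -4), (+0, +2) repeated.
step 10: apply (-1, +2) → (-31, 8)
step 11: apply (-5, -4) → (-36, 4)
step 12: apply (+0, +2) → (-36, 6)

(-36, 6)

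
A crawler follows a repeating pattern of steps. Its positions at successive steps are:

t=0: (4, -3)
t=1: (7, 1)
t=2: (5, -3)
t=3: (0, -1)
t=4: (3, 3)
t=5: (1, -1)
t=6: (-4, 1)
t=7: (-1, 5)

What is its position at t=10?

Step-to-step displacements: (+3, +4), (-2, -4), (-5, +2), (+3, +4), (-2, -4), (-5, +2), (+3, +4) — a repeating cycle of length 3.
step 8: apply (-2, -4) → (-3, 1)
step 9: apply (-5, +2) → (-8, 3)
step 10: apply (+3, +4) → (-5, 7)

(-5, 7)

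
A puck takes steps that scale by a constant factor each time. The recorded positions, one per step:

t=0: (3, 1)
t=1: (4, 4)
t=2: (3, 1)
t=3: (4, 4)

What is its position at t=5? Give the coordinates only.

The jumps are (+1, +3), (-1, -3), (+1, +3) — a geometric progression with ratio -1.
step 4: (4, 4) + (-1, -3) → (3, 1)
step 5: (3, 1) + (+1, +3) → (4, 4)

(4, 4)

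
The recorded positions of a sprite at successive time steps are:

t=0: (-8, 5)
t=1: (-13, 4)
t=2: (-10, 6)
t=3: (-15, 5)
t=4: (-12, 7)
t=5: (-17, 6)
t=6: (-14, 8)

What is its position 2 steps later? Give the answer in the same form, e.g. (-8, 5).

Differencing gives (-5, -1), (+3, +2), (-5, -1), (+3, +2), (-5, -1), (+3, +2). This is the pattern (-5, -1), (+3, +2) repeated.
step 7: apply (-5, -1) → (-19, 7)
step 8: apply (+3, +2) → (-16, 9)

(-16, 9)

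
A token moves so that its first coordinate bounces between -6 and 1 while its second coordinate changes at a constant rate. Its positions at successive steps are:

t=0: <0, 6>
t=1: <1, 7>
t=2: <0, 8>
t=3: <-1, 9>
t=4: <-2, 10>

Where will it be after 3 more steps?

<-5, 13>

The first coordinate travels 1 per step and bounces off the walls at -6 and 1.
  step 5: -2 → -3
  step 6: -3 → -4
  step 7: -4 → -5
The second coordinate changes by +1 each step: at step 7 it is 13.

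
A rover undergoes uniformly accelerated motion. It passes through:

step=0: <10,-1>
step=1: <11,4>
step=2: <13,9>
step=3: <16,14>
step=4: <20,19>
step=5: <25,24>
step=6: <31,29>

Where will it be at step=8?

<46,39>

First differences are <+1,+5>, <+2,+5>, <+3,+5>, <+4,+5>, <+5,+5>, <+6,+5>; their common second difference is <+1,+0> (constant acceleration).
step 7: <31,29> + <+7,+5> → <38,34>
step 8: <38,34> + <+8,+5> → <46,39>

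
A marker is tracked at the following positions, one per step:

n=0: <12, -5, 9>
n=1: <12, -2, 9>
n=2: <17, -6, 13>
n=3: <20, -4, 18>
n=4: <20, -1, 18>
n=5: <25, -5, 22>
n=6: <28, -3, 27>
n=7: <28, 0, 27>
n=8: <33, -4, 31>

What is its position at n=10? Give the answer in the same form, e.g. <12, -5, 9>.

<36, 1, 36>

The moves between consecutive positions are <+0, +3, +0>, <+5, -4, +4>, <+3, +2, +5>, <+0, +3, +0>, <+5, -4, +4>, <+3, +2, +5>, <+0, +3, +0>, <+5, -4, +4>; they repeat the 3-cycle [<+0, +3, +0>, <+5, -4, +4>, <+3, +2, +5>].
step 9: apply <+3, +2, +5> → <36, -2, 36>
step 10: apply <+0, +3, +0> → <36, 1, 36>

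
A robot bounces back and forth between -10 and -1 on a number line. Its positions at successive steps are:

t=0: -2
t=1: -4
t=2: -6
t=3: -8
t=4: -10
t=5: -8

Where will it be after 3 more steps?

-2

The value reflects between -10 and -1, moving 2 per step.
  step 6: -8 → -6
  step 7: -6 → -4
  step 8: -4 → -2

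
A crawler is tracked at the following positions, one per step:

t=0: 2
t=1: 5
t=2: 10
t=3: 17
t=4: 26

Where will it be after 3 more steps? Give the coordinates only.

Taking differences between consecutive positions: +3, +5, +7, +9. These grow by +2 each step.
step 5: 26 + 11 → 37
step 6: 37 + 13 → 50
step 7: 50 + 15 → 65

65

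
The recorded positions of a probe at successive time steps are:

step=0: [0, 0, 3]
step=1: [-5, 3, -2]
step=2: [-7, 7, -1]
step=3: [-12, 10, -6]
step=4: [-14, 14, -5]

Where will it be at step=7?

[-26, 24, -14]

The moves between consecutive positions are [-5, +3, -5], [-2, +4, +1], [-5, +3, -5], [-2, +4, +1]; they repeat the 2-cycle [[-5, +3, -5], [-2, +4, +1]].
step 5: apply [-5, +3, -5] → [-19, 17, -10]
step 6: apply [-2, +4, +1] → [-21, 21, -9]
step 7: apply [-5, +3, -5] → [-26, 24, -14]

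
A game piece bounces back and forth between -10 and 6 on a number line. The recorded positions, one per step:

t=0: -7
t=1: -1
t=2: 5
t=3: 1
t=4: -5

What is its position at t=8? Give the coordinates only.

3

The value travels 6 per step and bounces off the walls at -10 and 6.
  step 5: -5 → -9
  step 6: -9 → -3
  step 7: -3 → 3
  step 8: 3 → 3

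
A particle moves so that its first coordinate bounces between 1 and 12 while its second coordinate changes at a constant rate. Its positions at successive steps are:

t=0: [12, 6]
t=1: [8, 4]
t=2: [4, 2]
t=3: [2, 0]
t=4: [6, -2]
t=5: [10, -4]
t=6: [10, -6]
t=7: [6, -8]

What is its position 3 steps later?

The first coordinate travels 4 per step and bounces off the walls at 1 and 12.
  step 8: 6 → 2
  step 9: 2 → 4
  step 10: 4 → 8
The second coordinate changes by -2 each step: at step 10 it is -14.

[8, -14]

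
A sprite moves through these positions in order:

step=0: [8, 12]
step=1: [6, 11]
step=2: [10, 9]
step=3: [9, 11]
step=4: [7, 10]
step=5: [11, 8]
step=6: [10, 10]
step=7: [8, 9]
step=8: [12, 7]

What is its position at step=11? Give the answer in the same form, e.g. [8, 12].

Differencing gives [-2, -1], [+4, -2], [-1, +2], [-2, -1], [+4, -2], [-1, +2], [-2, -1], [+4, -2]. This is the pattern [-2, -1], [+4, -2], [-1, +2] repeated.
step 9: apply [-1, +2] → [11, 9]
step 10: apply [-2, -1] → [9, 8]
step 11: apply [+4, -2] → [13, 6]

[13, 6]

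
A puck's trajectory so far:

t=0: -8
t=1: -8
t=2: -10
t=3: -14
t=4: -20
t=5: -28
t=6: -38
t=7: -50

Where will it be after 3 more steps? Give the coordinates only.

Taking differences between consecutive positions: +0, -2, -4, -6, -8, -10, -12. These grow by -2 each step.
step 8: -50 − 14 → -64
step 9: -64 − 16 → -80
step 10: -80 − 18 → -98

-98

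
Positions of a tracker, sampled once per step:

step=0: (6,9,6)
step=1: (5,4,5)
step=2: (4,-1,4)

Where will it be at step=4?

Constant displacement of (-1,-5,-1) per step.
step 3: (4,-1,4) + (-1,-5,-1) → (3,-6,3)
step 4: (3,-6,3) + (-1,-5,-1) → (2,-11,2)

(2,-11,2)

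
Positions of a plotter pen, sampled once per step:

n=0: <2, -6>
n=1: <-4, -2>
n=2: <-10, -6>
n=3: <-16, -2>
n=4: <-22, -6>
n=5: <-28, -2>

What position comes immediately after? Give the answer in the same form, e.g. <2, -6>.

First: linear, -6 per step → -34 at step 6.
Second: cycles through -6, -2 every 2 steps. Step 6 lands at position 0 of the cycle → -6.

<-34, -6>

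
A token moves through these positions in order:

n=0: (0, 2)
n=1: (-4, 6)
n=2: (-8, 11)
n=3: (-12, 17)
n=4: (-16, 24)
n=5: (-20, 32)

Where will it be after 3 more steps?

Taking differences between consecutive positions: (-4, +4), (-4, +5), (-4, +6), (-4, +7), (-4, +8). These grow by (+0, +1) each step.
step 6: (-20, 32) + (-4, +9) → (-24, 41)
step 7: (-24, 41) + (-4, +10) → (-28, 51)
step 8: (-28, 51) + (-4, +11) → (-32, 62)

(-32, 62)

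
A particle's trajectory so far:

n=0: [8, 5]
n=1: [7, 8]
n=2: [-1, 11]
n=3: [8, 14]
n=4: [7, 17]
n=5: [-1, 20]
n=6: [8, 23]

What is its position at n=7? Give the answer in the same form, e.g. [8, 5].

First: cycles through 8, 7, -1 every 3 steps. Step 7 lands at position 1 of the cycle → 7.
Second: linear, +3 per step → 26 at step 7.

[7, 26]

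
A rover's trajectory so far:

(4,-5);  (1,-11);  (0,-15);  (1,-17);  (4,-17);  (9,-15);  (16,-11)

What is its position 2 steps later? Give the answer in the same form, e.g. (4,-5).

(36,3)

Successive displacements: (-3,-6), (-1,-4), (+1,-2), (+3,+0), (+5,+2), (+7,+4) — each changes by (+2,+2).
step 7: (16,-11) + (+9,+6) → (25,-5)
step 8: (25,-5) + (+11,+8) → (36,3)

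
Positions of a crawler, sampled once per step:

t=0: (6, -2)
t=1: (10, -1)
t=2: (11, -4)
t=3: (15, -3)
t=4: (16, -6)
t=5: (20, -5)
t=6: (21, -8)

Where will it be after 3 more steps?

Step-to-step displacements: (+4, +1), (+1, -3), (+4, +1), (+1, -3), (+4, +1), (+1, -3) — a repeating cycle of length 2.
step 7: apply (+4, +1) → (25, -7)
step 8: apply (+1, -3) → (26, -10)
step 9: apply (+4, +1) → (30, -9)

(30, -9)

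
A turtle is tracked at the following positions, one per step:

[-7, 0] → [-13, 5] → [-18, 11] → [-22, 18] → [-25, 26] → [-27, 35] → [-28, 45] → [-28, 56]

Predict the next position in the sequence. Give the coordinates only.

Taking differences between consecutive positions: [-6, +5], [-5, +6], [-4, +7], [-3, +8], [-2, +9], [-1, +10], [+0, +11]. These grow by [+1, +1] each step.
step 8: [-28, 56] + [+1, +12] → [-27, 68]

[-27, 68]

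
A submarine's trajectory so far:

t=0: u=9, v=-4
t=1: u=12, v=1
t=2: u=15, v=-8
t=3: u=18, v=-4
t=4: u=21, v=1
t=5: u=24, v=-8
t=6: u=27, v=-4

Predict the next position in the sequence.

u=30, v=1

The u coordinate changes by +3 each step, so at step 7 it is 9 + 7·(3) = 30.
The v coordinate repeats the cycle [-4, 1, -8] with period 3; step 7 mod 3 = 1, giving 1.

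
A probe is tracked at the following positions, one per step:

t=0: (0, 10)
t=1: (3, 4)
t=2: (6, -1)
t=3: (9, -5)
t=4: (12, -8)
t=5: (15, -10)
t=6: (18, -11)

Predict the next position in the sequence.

Successive displacements: (+3, -6), (+3, -5), (+3, -4), (+3, -3), (+3, -2), (+3, -1) — each changes by (+0, +1).
step 7: (18, -11) + (+3, +0) → (21, -11)

(21, -11)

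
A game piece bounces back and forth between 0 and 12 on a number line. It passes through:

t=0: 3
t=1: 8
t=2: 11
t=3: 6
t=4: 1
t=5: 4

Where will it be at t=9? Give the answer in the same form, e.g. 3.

The value travels 5 per step and bounces off the walls at 0 and 12.
  step 6: 4 → 9
  step 7: 9 → 10
  step 8: 10 → 5
  step 9: 5 → 0

0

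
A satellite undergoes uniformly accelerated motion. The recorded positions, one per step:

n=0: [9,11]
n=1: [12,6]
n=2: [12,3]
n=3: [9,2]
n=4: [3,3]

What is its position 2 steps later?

First differences are [+3,-5], [+0,-3], [-3,-1], [-6,+1]; their common second difference is [-3,+2] (constant acceleration).
step 5: [3,3] + [-9,+3] → [-6,6]
step 6: [-6,6] + [-12,+5] → [-18,11]

[-18,11]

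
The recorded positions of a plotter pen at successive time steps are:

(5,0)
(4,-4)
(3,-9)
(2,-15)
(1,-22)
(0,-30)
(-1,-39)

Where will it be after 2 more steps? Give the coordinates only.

Taking differences between consecutive positions: (-1,-4), (-1,-5), (-1,-6), (-1,-7), (-1,-8), (-1,-9). These grow by (+0,-1) each step.
step 7: (-1,-39) + (-1,-10) → (-2,-49)
step 8: (-2,-49) + (-1,-11) → (-3,-60)

(-3,-60)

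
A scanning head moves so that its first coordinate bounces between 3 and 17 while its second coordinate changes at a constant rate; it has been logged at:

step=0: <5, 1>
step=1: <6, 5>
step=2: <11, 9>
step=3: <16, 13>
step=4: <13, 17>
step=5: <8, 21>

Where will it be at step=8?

The first coordinate travels 5 per step and bounces off the walls at 3 and 17.
  step 6: 8 → 3
  step 7: 3 → 8
  step 8: 8 → 13
The second coordinate changes by +4 each step: at step 8 it is 33.

<13, 33>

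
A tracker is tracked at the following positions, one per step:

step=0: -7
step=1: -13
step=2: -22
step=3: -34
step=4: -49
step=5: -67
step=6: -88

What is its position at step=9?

Taking differences between consecutive positions: -6, -9, -12, -15, -18, -21. These grow by -3 each step.
step 7: -88 − 24 → -112
step 8: -112 − 27 → -139
step 9: -139 − 30 → -169

-169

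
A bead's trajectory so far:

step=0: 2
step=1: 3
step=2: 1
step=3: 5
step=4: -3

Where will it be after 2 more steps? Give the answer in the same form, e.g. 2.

The jumps are +1, -2, +4, -8 — a geometric progression with ratio -2.
step 5: -3 + 16 → 13
step 6: 13 − 32 → -19

-19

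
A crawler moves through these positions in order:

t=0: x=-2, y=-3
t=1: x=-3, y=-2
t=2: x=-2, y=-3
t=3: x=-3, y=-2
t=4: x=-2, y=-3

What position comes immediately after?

x=-3, y=-2

Step-to-step displacements: (-1,+1), (+1,-1), (-1,+1), (+1,-1); each is -1× the previous.
step 5: x=-2, y=-3 + (-1,+1) → x=-3, y=-2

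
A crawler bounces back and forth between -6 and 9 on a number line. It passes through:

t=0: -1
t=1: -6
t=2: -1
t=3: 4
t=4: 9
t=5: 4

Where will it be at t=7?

-6

The value travels 5 per step and bounces off the walls at -6 and 9.
  step 6: 4 → -1
  step 7: -1 → -6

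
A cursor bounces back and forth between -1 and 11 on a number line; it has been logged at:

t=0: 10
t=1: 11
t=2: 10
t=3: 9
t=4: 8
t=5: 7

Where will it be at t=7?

5

The value reflects between -1 and 11, moving 1 per step.
  step 6: 7 → 6
  step 7: 6 → 5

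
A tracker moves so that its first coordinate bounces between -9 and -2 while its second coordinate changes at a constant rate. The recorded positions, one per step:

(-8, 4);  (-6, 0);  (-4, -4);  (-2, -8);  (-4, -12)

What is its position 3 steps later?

(-8, -24)

The first coordinate travels 2 per step and bounces off the walls at -9 and -2.
  step 5: -4 → -6
  step 6: -6 → -8
  step 7: -8 → -8
The second coordinate changes by -4 each step: at step 7 it is -24.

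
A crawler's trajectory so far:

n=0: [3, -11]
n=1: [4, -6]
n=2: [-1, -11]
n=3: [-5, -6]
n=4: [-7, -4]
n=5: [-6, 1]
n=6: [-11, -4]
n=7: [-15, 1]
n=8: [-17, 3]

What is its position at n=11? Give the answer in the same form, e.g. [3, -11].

[-25, 8]

Step-to-step displacements: [+1, +5], [-5, -5], [-4, +5], [-2, +2], [+1, +5], [-5, -5], [-4, +5], [-2, +2] — a repeating cycle of length 4.
step 9: apply [+1, +5] → [-16, 8]
step 10: apply [-5, -5] → [-21, 3]
step 11: apply [-4, +5] → [-25, 8]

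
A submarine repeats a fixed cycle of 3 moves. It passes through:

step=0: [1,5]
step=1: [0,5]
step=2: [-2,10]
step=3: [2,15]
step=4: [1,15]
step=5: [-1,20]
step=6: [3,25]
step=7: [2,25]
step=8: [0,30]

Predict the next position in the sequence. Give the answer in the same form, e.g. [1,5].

Differencing gives [-1,+0], [-2,+5], [+4,+5], [-1,+0], [-2,+5], [+4,+5], [-1,+0], [-2,+5]. This is the pattern [-1,+0], [-2,+5], [+4,+5] repeated.
step 9: apply [+4,+5] → [4,35]

[4,35]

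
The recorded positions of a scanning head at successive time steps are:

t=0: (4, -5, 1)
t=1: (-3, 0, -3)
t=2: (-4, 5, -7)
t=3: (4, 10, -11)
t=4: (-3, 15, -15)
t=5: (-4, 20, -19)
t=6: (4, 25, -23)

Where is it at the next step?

(-3, 30, -27)

First: cycles through 4, -3, -4 every 3 steps. Step 7 lands at position 1 of the cycle → -3.
Second: linear, +5 per step → 30 at step 7.
Third: linear, -4 per step → -27 at step 7.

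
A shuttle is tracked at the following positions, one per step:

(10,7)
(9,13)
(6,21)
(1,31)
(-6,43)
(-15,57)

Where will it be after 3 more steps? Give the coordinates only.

(-54,111)

Taking differences between consecutive positions: (-1,+6), (-3,+8), (-5,+10), (-7,+12), (-9,+14). These grow by (-2,+2) each step.
step 6: (-15,57) + (-11,+16) → (-26,73)
step 7: (-26,73) + (-13,+18) → (-39,91)
step 8: (-39,91) + (-15,+20) → (-54,111)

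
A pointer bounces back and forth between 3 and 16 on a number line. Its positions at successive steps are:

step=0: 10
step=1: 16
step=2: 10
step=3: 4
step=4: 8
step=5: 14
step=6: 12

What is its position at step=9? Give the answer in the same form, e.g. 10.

12

The value reflects between 3 and 16, moving 6 per step.
  step 7: 12 → 6
  step 8: 6 → 6
  step 9: 6 → 12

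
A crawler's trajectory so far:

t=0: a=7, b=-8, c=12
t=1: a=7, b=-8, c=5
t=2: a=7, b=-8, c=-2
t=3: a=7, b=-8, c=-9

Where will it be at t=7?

Each step adds (+0,+0,-7) to the position.
step 4: a=7, b=-8, c=-9 + (+0,+0,-7) → a=7, b=-8, c=-16
step 5: a=7, b=-8, c=-16 + (+0,+0,-7) → a=7, b=-8, c=-23
step 6: a=7, b=-8, c=-23 + (+0,+0,-7) → a=7, b=-8, c=-30
step 7: a=7, b=-8, c=-30 + (+0,+0,-7) → a=7, b=-8, c=-37

a=7, b=-8, c=-37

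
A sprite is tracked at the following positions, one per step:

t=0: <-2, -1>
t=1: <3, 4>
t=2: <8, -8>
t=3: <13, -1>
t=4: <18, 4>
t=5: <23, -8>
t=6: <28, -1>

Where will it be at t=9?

<43, -1>

The first coordinate changes by +5 each step, so at step 9 it is -2 + 9·(5) = 43.
The second coordinate repeats the cycle [-1, 4, -8] with period 3; step 9 mod 3 = 0, giving -1.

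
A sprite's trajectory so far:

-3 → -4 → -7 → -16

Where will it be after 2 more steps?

-124

Step-to-step displacements: -1, -3, -9; each is 3× the previous.
step 4: -16 − 27 → -43
step 5: -43 − 81 → -124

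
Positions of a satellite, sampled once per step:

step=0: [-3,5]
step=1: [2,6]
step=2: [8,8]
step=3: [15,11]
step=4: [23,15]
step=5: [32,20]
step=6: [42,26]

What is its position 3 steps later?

First differences are [+5,+1], [+6,+2], [+7,+3], [+8,+4], [+9,+5], [+10,+6]; their common second difference is [+1,+1] (constant acceleration).
step 7: [42,26] + [+11,+7] → [53,33]
step 8: [53,33] + [+12,+8] → [65,41]
step 9: [65,41] + [+13,+9] → [78,50]

[78,50]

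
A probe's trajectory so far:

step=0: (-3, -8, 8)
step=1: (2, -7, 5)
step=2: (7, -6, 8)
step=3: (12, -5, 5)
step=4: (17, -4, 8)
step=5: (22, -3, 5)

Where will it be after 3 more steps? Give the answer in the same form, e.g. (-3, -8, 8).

The first coordinate changes by +5 each step, so at step 8 it is -3 + 8·(5) = 37.
The second coordinate changes by +1 each step, so at step 8 it is -8 + 8·(1) = 0.
The third coordinate repeats the cycle [8, 5] with period 2; step 8 mod 2 = 0, giving 8.

(37, 0, 8)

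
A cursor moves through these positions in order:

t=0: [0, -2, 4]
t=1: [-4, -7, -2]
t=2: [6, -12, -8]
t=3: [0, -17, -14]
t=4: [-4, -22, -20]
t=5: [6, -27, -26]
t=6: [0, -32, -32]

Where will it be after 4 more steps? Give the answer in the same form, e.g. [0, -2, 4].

First: cycles through 0, -4, 6 every 3 steps. Step 10 lands at position 1 of the cycle → -4.
Second: linear, -5 per step → -52 at step 10.
Third: linear, -6 per step → -56 at step 10.

[-4, -52, -56]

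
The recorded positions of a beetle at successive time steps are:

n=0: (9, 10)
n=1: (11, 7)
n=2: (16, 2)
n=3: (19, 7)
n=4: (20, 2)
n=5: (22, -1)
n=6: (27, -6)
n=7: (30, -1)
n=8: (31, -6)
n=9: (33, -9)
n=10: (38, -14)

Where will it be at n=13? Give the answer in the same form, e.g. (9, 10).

Differencing gives (+2, -3), (+5, -5), (+3, +5), (+1, -5), (+2, -3), (+5, -5), (+3, +5), (+1, -5), (+2, -3), (+5, -5). This is the pattern (+2, -3), (+5, -5), (+3, +5), (+1, -5) repeated.
step 11: apply (+3, +5) → (41, -9)
step 12: apply (+1, -5) → (42, -14)
step 13: apply (+2, -3) → (44, -17)

(44, -17)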